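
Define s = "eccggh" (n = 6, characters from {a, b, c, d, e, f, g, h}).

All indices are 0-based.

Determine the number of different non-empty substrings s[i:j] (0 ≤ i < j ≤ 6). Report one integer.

19

rank | idx | suffix
   0 |   1 | ccggh
   1 |   2 | cggh
   2 |   0 | eccggh
   3 |   3 | ggh
   4 |   4 | gh
   5 |   5 | h

SA = [1, 2, 0, 3, 4, 5]
rank  pair      lcp
   1  s[1:],s[2:]  1  'c'
   2  s[2:],s[0:]  0  ''
   3  s[0:],s[3:]  0  ''
   4  s[3:],s[4:]  1  'g'
   5  s[4:],s[5:]  0  ''

n(n+1)/2 = 6·7/2 = 21
Σ LCP = 0 + 1 + 0 + 0 + 1 + 0 = 2
distinct = 21 − 2 = 19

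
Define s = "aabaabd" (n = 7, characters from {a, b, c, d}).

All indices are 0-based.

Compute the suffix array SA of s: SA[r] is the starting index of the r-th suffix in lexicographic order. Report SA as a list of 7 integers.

sorted suffixes:
  #0 SA[0]=0  'aabaabd'
  #1 SA[1]=3  'aabd'
  #2 SA[2]=1  'abaabd'
  #3 SA[3]=4  'abd'
  #4 SA[4]=2  'baabd'
  #5 SA[5]=5  'bd'
  #6 SA[6]=6  'd'

[0, 3, 1, 4, 2, 5, 6]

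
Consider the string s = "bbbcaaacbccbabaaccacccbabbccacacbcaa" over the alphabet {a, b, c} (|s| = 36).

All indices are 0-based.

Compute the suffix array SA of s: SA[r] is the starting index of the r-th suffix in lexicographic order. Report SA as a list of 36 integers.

sorted suffixes:
  #0 SA[0]=35  'a'
  #1 SA[1]=34  'aa'
  #2 SA[2]=4  'aaacbccbabaaccacccbabbccacacbcaa'
  #3 SA[3]=5  'aacbccbabaaccacccbabbccacacbcaa'
  #4 SA[4]=14  'aaccacccbabbccacacbcaa'
  #5 SA[5]=12  'abaaccacccbabbccacacbcaa'
  #6 SA[6]=23  'abbccacacbcaa'
  #7 SA[7]=28  'acacbcaa'
  #8 SA[8]=30  'acbcaa'
  #9 SA[9]=6  'acbccbabaaccacccbabbccacacbcaa'
  #10 SA[10]=15  'accacccbabbccacacbcaa'
  #11 SA[11]=18  'acccbabbccacacbcaa'
  #12 SA[12]=13  'baaccacccbabbccacacbcaa'
  #13 SA[13]=11  'babaaccacccbabbccacacbcaa'
  #14 SA[14]=22  'babbccacacbcaa'
  #15 SA[15]=0  'bbbcaaacbccbabaaccacccbabbccacacbcaa'
  #16 SA[16]=1  'bbcaaacbccbabaaccacccbabbccacacbcaa'
  #17 SA[17]=24  'bbccacacbcaa'
  #18 SA[18]=32  'bcaa'
  #19 SA[19]=2  'bcaaacbccbabaaccacccbabbccacacbcaa'
  #20 SA[20]=25  'bccacacbcaa'
  #21 SA[21]=8  'bccbabaaccacccbabbccacacbcaa'
  #22 SA[22]=33  'caa'
  #23 SA[23]=3  'caaacbccbabaaccacccbabbccacacbcaa'
  #24 SA[24]=27  'cacacbcaa'
  #25 SA[25]=29  'cacbcaa'
  #26 SA[26]=17  'cacccbabbccacacbcaa'
  #27 SA[27]=10  'cbabaaccacccbabbccacacbcaa'
  #28 SA[28]=21  'cbabbccacacbcaa'
  #29 SA[29]=31  'cbcaa'
  #30 SA[30]=7  'cbccbabaaccacccbabbccacacbcaa'
  #31 SA[31]=26  'ccacacbcaa'
  #32 SA[32]=16  'ccacccbabbccacacbcaa'
  #33 SA[33]=9  'ccbabaaccacccbabbccacacbcaa'
  #34 SA[34]=20  'ccbabbccacacbcaa'
  #35 SA[35]=19  'cccbabbccacacbcaa'

[35, 34, 4, 5, 14, 12, 23, 28, 30, 6, 15, 18, 13, 11, 22, 0, 1, 24, 32, 2, 25, 8, 33, 3, 27, 29, 17, 10, 21, 31, 7, 26, 16, 9, 20, 19]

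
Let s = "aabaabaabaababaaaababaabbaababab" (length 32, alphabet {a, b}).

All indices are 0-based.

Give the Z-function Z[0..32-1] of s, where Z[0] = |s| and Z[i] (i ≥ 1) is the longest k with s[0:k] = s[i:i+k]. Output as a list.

[32, 1, 0, 10, 1, 0, 7, 1, 0, 4, 1, 0, 1, 0, 2, 2, 4, 1, 0, 1, 0, 3, 1, 0, 0, 4, 1, 0, 1, 0, 1, 0]

Z[0]=32
i=1: fresh scan; Z[1]=1 extend→box=[1,2)
i=2: fresh scan; Z[2]=0
i=3: fresh scan; Z[3]=10 extend→box=[3,13)
i=4: min(r-i=9, Z[1]=1)=1; Z[4]=1
i=5: min(r-i=8, Z[2]=0)=0; Z[5]=0
i=6: min(r-i=7, Z[3]=10)=7; Z[6]=7
i=7: min(r-i=6, Z[4]=1)=1; Z[7]=1
i=8: min(r-i=5, Z[5]=0)=0; Z[8]=0
i=9: min(r-i=4, Z[6]=7)=4; Z[9]=4
i=10: min(r-i=3, Z[7]=1)=1; Z[10]=1
i=11: min(r-i=2, Z[8]=0)=0; Z[11]=0
i=12: min(r-i=1, Z[9]=4)=1; Z[12]=1
i=13: fresh scan; Z[13]=0
i=14: fresh scan; Z[14]=2 extend→box=[14,16)
i=15: min(r-i=1, Z[1]=1)=1; Z[15]=2 extend→box=[15,17)
i=16: min(r-i=1, Z[1]=1)=1; Z[16]=4 extend→box=[16,20)
i=17: min(r-i=3, Z[1]=1)=1; Z[17]=1
i=18: min(r-i=2, Z[2]=0)=0; Z[18]=0
i=19: min(r-i=1, Z[3]=10)=1; Z[19]=1
i=20: fresh scan; Z[20]=0
i=21: fresh scan; Z[21]=3 extend→box=[21,24)
i=22: min(r-i=2, Z[1]=1)=1; Z[22]=1
i=23: min(r-i=1, Z[2]=0)=0; Z[23]=0
i=24: fresh scan; Z[24]=0
i=25: fresh scan; Z[25]=4 extend→box=[25,29)
i=26: min(r-i=3, Z[1]=1)=1; Z[26]=1
i=27: min(r-i=2, Z[2]=0)=0; Z[27]=0
i=28: min(r-i=1, Z[3]=10)=1; Z[28]=1
i=29: fresh scan; Z[29]=0
i=30: fresh scan; Z[30]=1 extend→box=[30,31)
i=31: fresh scan; Z[31]=0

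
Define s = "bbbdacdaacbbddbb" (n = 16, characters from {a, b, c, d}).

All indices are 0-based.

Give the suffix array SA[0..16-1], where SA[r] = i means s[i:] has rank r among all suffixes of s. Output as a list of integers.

[7, 8, 4, 15, 14, 0, 1, 10, 2, 11, 9, 5, 6, 3, 13, 12]

rank | idx | suffix
   0 |   7 | aacbbddbb
   1 |   8 | acbbddbb
   2 |   4 | acdaacbbddbb
   3 |  15 | b
   4 |  14 | bb
   5 |   0 | bbbdacdaacbbddbb
   6 |   1 | bbdacdaacbbddbb
   7 |  10 | bbddbb
   8 |   2 | bdacdaacbbddbb
   9 |  11 | bddbb
  10 |   9 | cbbddbb
  11 |   5 | cdaacbbddbb
  12 |   6 | daacbbddbb
  13 |   3 | dacdaacbbddbb
  14 |  13 | dbb
  15 |  12 | ddbb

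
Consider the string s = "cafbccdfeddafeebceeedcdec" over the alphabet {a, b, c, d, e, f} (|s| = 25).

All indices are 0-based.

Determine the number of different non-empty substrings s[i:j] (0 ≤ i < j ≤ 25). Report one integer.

rank→(start, suffix):
  0 → (1, 'afbccdfeddafeebceeedcdec')
  1 → (11, 'afeebceeedcdec')
  2 → (3, 'bccdfeddafeebceeedcdec')
  3 → (15, 'bceeedcdec')
  4 → (24, 'c')
  5 → (0, 'cafbccdfeddafeebceeedcdec')
  6 → (4, 'ccdfeddafeebceeedcdec')
  7 → (21, 'cdec')
  8 → (5, 'cdfeddafeebceeedcdec')
  9 → (16, 'ceeedcdec')
  10 → (10, 'dafeebceeedcdec')
  11 → (20, 'dcdec')
  12 → (9, 'ddafeebceeedcdec')
  13 → (22, 'dec')
  14 → (6, 'dfeddafeebceeedcdec')
  15 → (14, 'ebceeedcdec')
  16 → (23, 'ec')
  17 → (19, 'edcdec')
  18 → (8, 'eddafeebceeedcdec')
  19 → (13, 'eebceeedcdec')
  20 → (18, 'eedcdec')
  21 → (17, 'eeedcdec')
  22 → (2, 'fbccdfeddafeebceeedcdec')
  23 → (7, 'feddafeebceeedcdec')
  24 → (12, 'feebceeedcdec')

SA = [1, 11, 3, 15, 24, 0, 4, 21, 5, 16, 10, 20, 9, 22, 6, 14, 23, 19, 8, 13, 18, 17, 2, 7, 12]
i: (SA[i-1],SA[i]) lcp shared
  1: (1,11) 2 'af'
  2: (11,3) 0 ''
  3: (3,15) 2 'bc'
  4: (15,24) 0 ''
  5: (24,0) 1 'c'
  6: (0,4) 1 'c'
  7: (4,21) 1 'c'
  8: (21,5) 2 'cd'
  9: (5,16) 1 'c'
  10: (16,10) 0 ''
  11: (10,20) 1 'd'
  12: (20,9) 1 'd'
  13: (9,22) 1 'd'
  14: (22,6) 1 'd'
  15: (6,14) 0 ''
  16: (14,23) 1 'e'
  17: (23,19) 1 'e'
  18: (19,8) 2 'ed'
  19: (8,13) 1 'e'
  20: (13,18) 2 'ee'
  21: (18,17) 2 'ee'
  22: (17,2) 0 ''
  23: (2,7) 1 'f'
  24: (7,12) 2 'fe'

n(n+1)/2 = 25·26/2 = 325
Σ LCP = 0 + 2 + 0 + 2 + 0 + 1 + 1 + 1 + 2 + 1 + 0 + 1 + 1 + 1 + 1 + 0 + 1 + 1 + 2 + 1 + 2 + 2 + 0 + 1 + 2 = 26
distinct = 325 − 26 = 299

299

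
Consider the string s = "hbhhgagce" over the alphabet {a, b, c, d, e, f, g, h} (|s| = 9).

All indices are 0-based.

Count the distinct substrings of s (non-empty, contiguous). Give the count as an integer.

rank→(start, suffix):
  0 → (5, 'agce')
  1 → (1, 'bhhgagce')
  2 → (7, 'ce')
  3 → (8, 'e')
  4 → (4, 'gagce')
  5 → (6, 'gce')
  6 → (0, 'hbhhgagce')
  7 → (3, 'hgagce')
  8 → (2, 'hhgagce')

SA = [5, 1, 7, 8, 4, 6, 0, 3, 2]
i: (SA[i-1],SA[i]) lcp shared
  1: (5,1) 0 ''
  2: (1,7) 0 ''
  3: (7,8) 0 ''
  4: (8,4) 0 ''
  5: (4,6) 1 'g'
  6: (6,0) 0 ''
  7: (0,3) 1 'h'
  8: (3,2) 1 'h'

n(n+1)/2 = 9·10/2 = 45
Σ LCP = 0 + 0 + 0 + 0 + 0 + 1 + 0 + 1 + 1 = 3
distinct = 45 − 3 = 42

42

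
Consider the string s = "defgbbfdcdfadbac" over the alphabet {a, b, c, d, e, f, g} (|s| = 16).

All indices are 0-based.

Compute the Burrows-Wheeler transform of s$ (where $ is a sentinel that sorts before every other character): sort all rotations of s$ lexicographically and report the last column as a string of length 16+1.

rank  rotation           last
    0  $defgbbfdcdfadbac  c
    1  ac$defgbbfdcdfadb  b
    2  adbac$defgbbfdcdf  f
    3  bac$defgbbfdcdfad  d
    4  bbfdcdfadbac$defg  g
    5  bfdcdfadbac$defgb  b
    6  c$defgbbfdcdfadba  a
    7  cdfadbac$defgbbfd  d
    8  dbac$defgbbfdcdfa  a
    9  dcdfadbac$defgbbf  f
   10  defgbbfdcdfadbac$  $
   11  dfadbac$defgbbfdc  c
   12  efgbbfdcdfadbac$d  d
   13  fadbac$defgbbfdcd  d
   14  fdcdfadbac$defgbb  b
   15  fgbbfdcdfadbac$de  e
   16  gbbfdcdfadbac$def  f

cbfdgbadaf$cddbef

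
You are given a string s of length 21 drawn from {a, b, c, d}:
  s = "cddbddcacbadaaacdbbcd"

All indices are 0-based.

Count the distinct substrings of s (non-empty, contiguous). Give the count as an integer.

208

rank | idx | suffix
   0 |  12 | aaacdbbcd
   1 |  13 | aacdbbcd
   2 |   7 | acbadaaacdbbcd
   3 |  14 | acdbbcd
   4 |  10 | adaaacdbbcd
   5 |   9 | badaaacdbbcd
   6 |  17 | bbcd
   7 |  18 | bcd
   8 |   3 | bddcacbadaaacdbbcd
   9 |   6 | cacbadaaacdbbcd
  10 |   8 | cbadaaacdbbcd
  11 |  19 | cd
  12 |  15 | cdbbcd
  13 |   0 | cddbddcacbadaaacdbbcd
  14 |  20 | d
  15 |  11 | daaacdbbcd
  16 |  16 | dbbcd
  17 |   2 | dbddcacbadaaacdbbcd
  18 |   5 | dcacbadaaacdbbcd
  19 |   1 | ddbddcacbadaaacdbbcd
  20 |   4 | ddcacbadaaacdbbcd

SA = [12, 13, 7, 14, 10, 9, 17, 18, 3, 6, 8, 19, 15, 0, 20, 11, 16, 2, 5, 1, 4]
rank  pair      lcp
   1  s[12:],s[13:]  2  'aa'
   2  s[13:],s[7:]  1  'a'
   3  s[7:],s[14:]  2  'ac'
   4  s[14:],s[10:]  1  'a'
   5  s[10:],s[9:]  0  ''
   6  s[9:],s[17:]  1  'b'
   7  s[17:],s[18:]  1  'b'
   8  s[18:],s[3:]  1  'b'
   9  s[3:],s[6:]  0  ''
  10  s[6:],s[8:]  1  'c'
  11  s[8:],s[19:]  1  'c'
  12  s[19:],s[15:]  2  'cd'
  13  s[15:],s[0:]  2  'cd'
  14  s[0:],s[20:]  0  ''
  15  s[20:],s[11:]  1  'd'
  16  s[11:],s[16:]  1  'd'
  17  s[16:],s[2:]  2  'db'
  18  s[2:],s[5:]  1  'd'
  19  s[5:],s[1:]  1  'd'
  20  s[1:],s[4:]  2  'dd'

n(n+1)/2 = 21·22/2 = 231
Σ LCP = 0 + 2 + 1 + 2 + 1 + 0 + 1 + 1 + 1 + 0 + 1 + 1 + 2 + 2 + 0 + 1 + 1 + 2 + 1 + 1 + 2 = 23
distinct = 231 − 23 = 208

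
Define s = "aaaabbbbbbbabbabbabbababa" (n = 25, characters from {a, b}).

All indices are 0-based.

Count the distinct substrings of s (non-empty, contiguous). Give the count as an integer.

rank | idx | suffix
   0 |  24 | a
   1 |   0 | aaaabbbbbbbabbabbabbababa
   2 |   1 | aaabbbbbbbabbabbabbababa
   3 |   2 | aabbbbbbbabbabbabbababa
   4 |  22 | aba
   5 |  20 | ababa
   6 |  17 | abbababa
   7 |  14 | abbabbababa
   8 |  11 | abbabbabbababa
   9 |   3 | abbbbbbbabbabbabbababa
  10 |  23 | ba
  11 |  21 | baba
  12 |  19 | bababa
  13 |  16 | babbababa
  14 |  13 | babbabbababa
  15 |  10 | babbabbabbababa
  16 |  18 | bbababa
  17 |  15 | bbabbababa
  18 |  12 | bbabbabbababa
  19 |   9 | bbabbabbabbababa
  20 |   8 | bbbabbabbabbababa
  21 |   7 | bbbbabbabbabbababa
  22 |   6 | bbbbbabbabbabbababa
  23 |   5 | bbbbbbabbabbabbababa
  24 |   4 | bbbbbbbabbabbabbababa

SA = [24, 0, 1, 2, 22, 20, 17, 14, 11, 3, 23, 21, 19, 16, 13, 10, 18, 15, 12, 9, 8, 7, 6, 5, 4]
rank  pair      lcp
   1  s[24:],s[0:]  1  'a'
   2  s[0:],s[1:]  3  'aaa'
   3  s[1:],s[2:]  2  'aa'
   4  s[2:],s[22:]  1  'a'
   5  s[22:],s[20:]  3  'aba'
   6  s[20:],s[17:]  2  'ab'
   7  s[17:],s[14:]  5  'abbab'
   8  s[14:],s[11:]  8  'abbabbab'
   9  s[11:],s[3:]  3  'abb'
  10  s[3:],s[23:]  0  ''
  11  s[23:],s[21:]  2  'ba'
  12  s[21:],s[19:]  4  'baba'
  13  s[19:],s[16:]  3  'bab'
  14  s[16:],s[13:]  6  'babbab'
  15  s[13:],s[10:]  9  'babbabbab'
  16  s[10:],s[18:]  1  'b'
  17  s[18:],s[15:]  4  'bbab'
  18  s[15:],s[12:]  7  'bbabbab'
  19  s[12:],s[9:]  10  'bbabbabbab'
  20  s[9:],s[8:]  2  'bb'
  21  s[8:],s[7:]  3  'bbb'
  22  s[7:],s[6:]  4  'bbbb'
  23  s[6:],s[5:]  5  'bbbbb'
  24  s[5:],s[4:]  6  'bbbbbb'

n(n+1)/2 = 25·26/2 = 325
Σ LCP = 0 + 1 + 3 + 2 + 1 + 3 + 2 + 5 + 8 + 3 + 0 + 2 + 4 + 3 + 6 + 9 + 1 + 4 + 7 + 10 + 2 + 3 + 4 + 5 + 6 = 94
distinct = 325 − 94 = 231

231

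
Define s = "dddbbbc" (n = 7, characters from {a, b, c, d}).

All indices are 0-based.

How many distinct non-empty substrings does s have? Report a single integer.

rank | idx | suffix
   0 |   3 | bbbc
   1 |   4 | bbc
   2 |   5 | bc
   3 |   6 | c
   4 |   2 | dbbbc
   5 |   1 | ddbbbc
   6 |   0 | dddbbbc

SA = [3, 4, 5, 6, 2, 1, 0]
rank  pair      lcp
   1  s[3:],s[4:]  2  'bb'
   2  s[4:],s[5:]  1  'b'
   3  s[5:],s[6:]  0  ''
   4  s[6:],s[2:]  0  ''
   5  s[2:],s[1:]  1  'd'
   6  s[1:],s[0:]  2  'dd'

n(n+1)/2 = 7·8/2 = 28
Σ LCP = 0 + 2 + 1 + 0 + 0 + 1 + 2 = 6
distinct = 28 − 6 = 22

22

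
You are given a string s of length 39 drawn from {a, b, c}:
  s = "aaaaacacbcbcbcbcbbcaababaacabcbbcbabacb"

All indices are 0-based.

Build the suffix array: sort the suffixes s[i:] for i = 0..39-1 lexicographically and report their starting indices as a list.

[0, 1, 2, 19, 24, 3, 22, 20, 34, 27, 25, 4, 36, 6, 38, 23, 21, 33, 35, 16, 30, 17, 31, 14, 28, 12, 10, 8, 18, 26, 5, 37, 32, 15, 29, 13, 11, 9, 7]

rank | idx | suffix
   0 |   0 | aaaaacacbcbcbcbcbbcaababaacabcbbcbabacb
   1 |   1 | aaaacacbcbcbcbcbbcaababaacabcbbcbabacb
   2 |   2 | aaacacbcbcbcbcbbcaababaacabcbbcbabacb
   3 |  19 | aababaacabcbbcbabacb
   4 |  24 | aacabcbbcbabacb
   5 |   3 | aacacbcbcbcbcbbcaababaacabcbbcbabacb
   6 |  22 | abaacabcbbcbabacb
   7 |  20 | ababaacabcbbcbabacb
   8 |  34 | abacb
   9 |  27 | abcbbcbabacb
  10 |  25 | acabcbbcbabacb
  11 |   4 | acacbcbcbcbcbbcaababaacabcbbcbabacb
  12 |  36 | acb
  13 |   6 | acbcbcbcbcbbcaababaacabcbbcbabacb
  14 |  38 | b
  15 |  23 | baacabcbbcbabacb
  16 |  21 | babaacabcbbcbabacb
  17 |  33 | babacb
  18 |  35 | bacb
  19 |  16 | bbcaababaacabcbbcbabacb
  20 |  30 | bbcbabacb
  21 |  17 | bcaababaacabcbbcbabacb
  22 |  31 | bcbabacb
  23 |  14 | bcbbcaababaacabcbbcbabacb
  24 |  28 | bcbbcbabacb
  25 |  12 | bcbcbbcaababaacabcbbcbabacb
  26 |  10 | bcbcbcbbcaababaacabcbbcbabacb
  27 |   8 | bcbcbcbcbbcaababaacabcbbcbabacb
  28 |  18 | caababaacabcbbcbabacb
  29 |  26 | cabcbbcbabacb
  30 |   5 | cacbcbcbcbcbbcaababaacabcbbcbabacb
  31 |  37 | cb
  32 |  32 | cbabacb
  33 |  15 | cbbcaababaacabcbbcbabacb
  34 |  29 | cbbcbabacb
  35 |  13 | cbcbbcaababaacabcbbcbabacb
  36 |  11 | cbcbcbbcaababaacabcbbcbabacb
  37 |   9 | cbcbcbcbbcaababaacabcbbcbabacb
  38 |   7 | cbcbcbcbcbbcaababaacabcbbcbabacb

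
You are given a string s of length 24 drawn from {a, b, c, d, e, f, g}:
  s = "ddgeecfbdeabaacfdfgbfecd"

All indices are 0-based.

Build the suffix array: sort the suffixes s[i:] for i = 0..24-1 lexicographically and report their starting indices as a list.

[12, 10, 13, 11, 7, 19, 22, 5, 14, 23, 0, 8, 16, 1, 9, 21, 4, 3, 6, 15, 20, 17, 18, 2]

sorted suffixes:
  #0 SA[0]=12  'aacfdfgbfecd'
  #1 SA[1]=10  'abaacfdfgbfecd'
  #2 SA[2]=13  'acfdfgbfecd'
  #3 SA[3]=11  'baacfdfgbfecd'
  #4 SA[4]=7  'bdeabaacfdfgbfecd'
  #5 SA[5]=19  'bfecd'
  #6 SA[6]=22  'cd'
  #7 SA[7]=5  'cfbdeabaacfdfgbfecd'
  #8 SA[8]=14  'cfdfgbfecd'
  #9 SA[9]=23  'd'
  #10 SA[10]=0  'ddgeecfbdeabaacfdfgbfecd'
  #11 SA[11]=8  'deabaacfdfgbfecd'
  #12 SA[12]=16  'dfgbfecd'
  #13 SA[13]=1  'dgeecfbdeabaacfdfgbfecd'
  #14 SA[14]=9  'eabaacfdfgbfecd'
  #15 SA[15]=21  'ecd'
  #16 SA[16]=4  'ecfbdeabaacfdfgbfecd'
  #17 SA[17]=3  'eecfbdeabaacfdfgbfecd'
  #18 SA[18]=6  'fbdeabaacfdfgbfecd'
  #19 SA[19]=15  'fdfgbfecd'
  #20 SA[20]=20  'fecd'
  #21 SA[21]=17  'fgbfecd'
  #22 SA[22]=18  'gbfecd'
  #23 SA[23]=2  'geecfbdeabaacfdfgbfecd'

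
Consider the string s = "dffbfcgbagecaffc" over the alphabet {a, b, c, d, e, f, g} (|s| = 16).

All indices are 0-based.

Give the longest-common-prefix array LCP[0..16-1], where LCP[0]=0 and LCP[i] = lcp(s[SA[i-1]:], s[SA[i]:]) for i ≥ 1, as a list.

rank→(start, suffix):
  0 → (12, 'affc')
  1 → (8, 'agecaffc')
  2 → (7, 'bagecaffc')
  3 → (3, 'bfcgbagecaffc')
  4 → (15, 'c')
  5 → (11, 'caffc')
  6 → (5, 'cgbagecaffc')
  7 → (0, 'dffbfcgbagecaffc')
  8 → (10, 'ecaffc')
  9 → (2, 'fbfcgbagecaffc')
  10 → (14, 'fc')
  11 → (4, 'fcgbagecaffc')
  12 → (1, 'ffbfcgbagecaffc')
  13 → (13, 'ffc')
  14 → (6, 'gbagecaffc')
  15 → (9, 'gecaffc')

SA = [12, 8, 7, 3, 15, 11, 5, 0, 10, 2, 14, 4, 1, 13, 6, 9]
[i] adj suffixes → lcp
  [1] 12/8 → 1 ('a')
  [2] 8/7 → 0 ('')
  [3] 7/3 → 1 ('b')
  [4] 3/15 → 0 ('')
  [5] 15/11 → 1 ('c')
  [6] 11/5 → 1 ('c')
  [7] 5/0 → 0 ('')
  [8] 0/10 → 0 ('')
  [9] 10/2 → 0 ('')
  [10] 2/14 → 1 ('f')
  [11] 14/4 → 2 ('fc')
  [12] 4/1 → 1 ('f')
  [13] 1/13 → 2 ('ff')
  [14] 13/6 → 0 ('')
  [15] 6/9 → 1 ('g')

[0, 1, 0, 1, 0, 1, 1, 0, 0, 0, 1, 2, 1, 2, 0, 1]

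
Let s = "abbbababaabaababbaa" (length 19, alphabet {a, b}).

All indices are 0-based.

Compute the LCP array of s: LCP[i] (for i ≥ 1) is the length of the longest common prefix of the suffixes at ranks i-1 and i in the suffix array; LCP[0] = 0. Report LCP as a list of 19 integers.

rank→(start, suffix):
  0 → (18, 'a')
  1 → (17, 'aa')
  2 → (8, 'aabaababbaa')
  3 → (11, 'aababbaa')
  4 → (6, 'abaabaababbaa')
  5 → (9, 'abaababbaa')
  6 → (4, 'ababaabaababbaa')
  7 → (12, 'ababbaa')
  8 → (14, 'abbaa')
  9 → (0, 'abbbababaabaababbaa')
  10 → (16, 'baa')
  11 → (7, 'baabaababbaa')
  12 → (10, 'baababbaa')
  13 → (5, 'babaabaababbaa')
  14 → (3, 'bababaabaababbaa')
  15 → (13, 'babbaa')
  16 → (15, 'bbaa')
  17 → (2, 'bbababaabaababbaa')
  18 → (1, 'bbbababaabaababbaa')

SA = [18, 17, 8, 11, 6, 9, 4, 12, 14, 0, 16, 7, 10, 5, 3, 13, 15, 2, 1]
rank  pair      lcp
   1  s[18:],s[17:]  1  'a'
   2  s[17:],s[8:]  2  'aa'
   3  s[8:],s[11:]  4  'aaba'
   4  s[11:],s[6:]  1  'a'
   5  s[6:],s[9:]  6  'abaaba'
   6  s[9:],s[4:]  3  'aba'
   7  s[4:],s[12:]  4  'abab'
   8  s[12:],s[14:]  2  'ab'
   9  s[14:],s[0:]  3  'abb'
  10  s[0:],s[16:]  0  ''
  11  s[16:],s[7:]  3  'baa'
  12  s[7:],s[10:]  5  'baaba'
  13  s[10:],s[5:]  2  'ba'
  14  s[5:],s[3:]  4  'baba'
  15  s[3:],s[13:]  3  'bab'
  16  s[13:],s[15:]  1  'b'
  17  s[15:],s[2:]  3  'bba'
  18  s[2:],s[1:]  2  'bb'

[0, 1, 2, 4, 1, 6, 3, 4, 2, 3, 0, 3, 5, 2, 4, 3, 1, 3, 2]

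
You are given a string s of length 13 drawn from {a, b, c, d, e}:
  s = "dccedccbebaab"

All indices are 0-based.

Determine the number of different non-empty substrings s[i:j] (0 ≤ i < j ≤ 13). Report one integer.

80

rank→(start, suffix):
  0 → (10, 'aab')
  1 → (11, 'ab')
  2 → (12, 'b')
  3 → (9, 'baab')
  4 → (7, 'bebaab')
  5 → (6, 'cbebaab')
  6 → (5, 'ccbebaab')
  7 → (1, 'ccedccbebaab')
  8 → (2, 'cedccbebaab')
  9 → (4, 'dccbebaab')
  10 → (0, 'dccedccbebaab')
  11 → (8, 'ebaab')
  12 → (3, 'edccbebaab')

SA = [10, 11, 12, 9, 7, 6, 5, 1, 2, 4, 0, 8, 3]
[i] adj suffixes → lcp
  [1] 10/11 → 1 ('a')
  [2] 11/12 → 0 ('')
  [3] 12/9 → 1 ('b')
  [4] 9/7 → 1 ('b')
  [5] 7/6 → 0 ('')
  [6] 6/5 → 1 ('c')
  [7] 5/1 → 2 ('cc')
  [8] 1/2 → 1 ('c')
  [9] 2/4 → 0 ('')
  [10] 4/0 → 3 ('dcc')
  [11] 0/8 → 0 ('')
  [12] 8/3 → 1 ('e')

n(n+1)/2 = 13·14/2 = 91
Σ LCP = 0 + 1 + 0 + 1 + 1 + 0 + 1 + 2 + 1 + 0 + 3 + 0 + 1 = 11
distinct = 91 − 11 = 80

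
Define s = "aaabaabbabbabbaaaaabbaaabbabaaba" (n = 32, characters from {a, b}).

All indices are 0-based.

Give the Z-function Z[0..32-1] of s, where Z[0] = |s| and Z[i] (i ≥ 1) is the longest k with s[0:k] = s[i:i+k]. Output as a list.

[32, 2, 1, 0, 2, 1, 0, 0, 1, 0, 0, 1, 0, 0, 3, 3, 4, 2, 1, 0, 0, 4, 2, 1, 0, 0, 1, 0, 2, 1, 0, 1]

Z[0]=32
i=1: fresh scan; Z[1]=2 scan→box=[1,3)
i=2: min(r-i=1, Z[1]=2)=1; Z[2]=1
i=3: fresh scan; Z[3]=0
i=4: fresh scan; Z[4]=2 scan→box=[4,6)
i=5: min(r-i=1, Z[1]=2)=1; Z[5]=1
i=6: fresh scan; Z[6]=0
i=7: fresh scan; Z[7]=0
i=8: fresh scan; Z[8]=1 scan→box=[8,9)
i=9: fresh scan; Z[9]=0
i=10: fresh scan; Z[10]=0
i=11: fresh scan; Z[11]=1 scan→box=[11,12)
i=12: fresh scan; Z[12]=0
i=13: fresh scan; Z[13]=0
i=14: fresh scan; Z[14]=3 scan→box=[14,17)
i=15: min(r-i=2, Z[1]=2)=2; Z[15]=3 scan→box=[15,18)
i=16: min(r-i=2, Z[1]=2)=2; Z[16]=4 scan→box=[16,20)
i=17: min(r-i=3, Z[1]=2)=2; Z[17]=2
i=18: min(r-i=2, Z[2]=1)=1; Z[18]=1
i=19: min(r-i=1, Z[3]=0)=0; Z[19]=0
i=20: fresh scan; Z[20]=0
i=21: fresh scan; Z[21]=4 scan→box=[21,25)
i=22: min(r-i=3, Z[1]=2)=2; Z[22]=2
i=23: min(r-i=2, Z[2]=1)=1; Z[23]=1
i=24: min(r-i=1, Z[3]=0)=0; Z[24]=0
i=25: fresh scan; Z[25]=0
i=26: fresh scan; Z[26]=1 scan→box=[26,27)
i=27: fresh scan; Z[27]=0
i=28: fresh scan; Z[28]=2 scan→box=[28,30)
i=29: min(r-i=1, Z[1]=2)=1; Z[29]=1
i=30: fresh scan; Z[30]=0
i=31: fresh scan; Z[31]=1 scan→box=[31,32)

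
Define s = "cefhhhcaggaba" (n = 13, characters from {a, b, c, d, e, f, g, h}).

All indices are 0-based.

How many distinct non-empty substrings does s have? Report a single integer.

rank | idx | suffix
   0 |  12 | a
   1 |  10 | aba
   2 |   7 | aggaba
   3 |  11 | ba
   4 |   6 | caggaba
   5 |   0 | cefhhhcaggaba
   6 |   1 | efhhhcaggaba
   7 |   2 | fhhhcaggaba
   8 |   9 | gaba
   9 |   8 | ggaba
  10 |   5 | hcaggaba
  11 |   4 | hhcaggaba
  12 |   3 | hhhcaggaba

SA = [12, 10, 7, 11, 6, 0, 1, 2, 9, 8, 5, 4, 3]
[i] adj suffixes → lcp
  [1] 12/10 → 1 ('a')
  [2] 10/7 → 1 ('a')
  [3] 7/11 → 0 ('')
  [4] 11/6 → 0 ('')
  [5] 6/0 → 1 ('c')
  [6] 0/1 → 0 ('')
  [7] 1/2 → 0 ('')
  [8] 2/9 → 0 ('')
  [9] 9/8 → 1 ('g')
  [10] 8/5 → 0 ('')
  [11] 5/4 → 1 ('h')
  [12] 4/3 → 2 ('hh')

n(n+1)/2 = 13·14/2 = 91
Σ LCP = 0 + 1 + 1 + 0 + 0 + 1 + 0 + 0 + 0 + 1 + 0 + 1 + 2 = 7
distinct = 91 − 7 = 84

84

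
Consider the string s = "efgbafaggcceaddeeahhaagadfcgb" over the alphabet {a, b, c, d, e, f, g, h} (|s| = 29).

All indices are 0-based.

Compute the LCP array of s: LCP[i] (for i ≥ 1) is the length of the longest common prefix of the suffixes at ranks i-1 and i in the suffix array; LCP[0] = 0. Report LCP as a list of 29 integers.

[0, 1, 2, 1, 1, 2, 1, 0, 1, 0, 1, 1, 0, 1, 1, 0, 2, 1, 1, 0, 1, 1, 0, 1, 2, 1, 1, 0, 1]

rank→(start, suffix):
  0 → (20, 'aagadfcgb')
  1 → (12, 'addeeahhaagadfcgb')
  2 → (23, 'adfcgb')
  3 → (4, 'afaggcceaddeeahhaagadfcgb')
  4 → (21, 'agadfcgb')
  5 → (6, 'aggcceaddeeahhaagadfcgb')
  6 → (17, 'ahhaagadfcgb')
  7 → (28, 'b')
  8 → (3, 'bafaggcceaddeeahhaagadfcgb')
  9 → (9, 'cceaddeeahhaagadfcgb')
  10 → (10, 'ceaddeeahhaagadfcgb')
  11 → (26, 'cgb')
  12 → (13, 'ddeeahhaagadfcgb')
  13 → (14, 'deeahhaagadfcgb')
  14 → (24, 'dfcgb')
  15 → (11, 'eaddeeahhaagadfcgb')
  16 → (16, 'eahhaagadfcgb')
  17 → (15, 'eeahhaagadfcgb')
  18 → (0, 'efgbafaggcceaddeeahhaagadfcgb')
  19 → (5, 'faggcceaddeeahhaagadfcgb')
  20 → (25, 'fcgb')
  21 → (1, 'fgbafaggcceaddeeahhaagadfcgb')
  22 → (22, 'gadfcgb')
  23 → (27, 'gb')
  24 → (2, 'gbafaggcceaddeeahhaagadfcgb')
  25 → (8, 'gcceaddeeahhaagadfcgb')
  26 → (7, 'ggcceaddeeahhaagadfcgb')
  27 → (19, 'haagadfcgb')
  28 → (18, 'hhaagadfcgb')

SA = [20, 12, 23, 4, 21, 6, 17, 28, 3, 9, 10, 26, 13, 14, 24, 11, 16, 15, 0, 5, 25, 1, 22, 27, 2, 8, 7, 19, 18]
rank  pair      lcp
   1  s[20:],s[12:]  1  'a'
   2  s[12:],s[23:]  2  'ad'
   3  s[23:],s[4:]  1  'a'
   4  s[4:],s[21:]  1  'a'
   5  s[21:],s[6:]  2  'ag'
   6  s[6:],s[17:]  1  'a'
   7  s[17:],s[28:]  0  ''
   8  s[28:],s[3:]  1  'b'
   9  s[3:],s[9:]  0  ''
  10  s[9:],s[10:]  1  'c'
  11  s[10:],s[26:]  1  'c'
  12  s[26:],s[13:]  0  ''
  13  s[13:],s[14:]  1  'd'
  14  s[14:],s[24:]  1  'd'
  15  s[24:],s[11:]  0  ''
  16  s[11:],s[16:]  2  'ea'
  17  s[16:],s[15:]  1  'e'
  18  s[15:],s[0:]  1  'e'
  19  s[0:],s[5:]  0  ''
  20  s[5:],s[25:]  1  'f'
  21  s[25:],s[1:]  1  'f'
  22  s[1:],s[22:]  0  ''
  23  s[22:],s[27:]  1  'g'
  24  s[27:],s[2:]  2  'gb'
  25  s[2:],s[8:]  1  'g'
  26  s[8:],s[7:]  1  'g'
  27  s[7:],s[19:]  0  ''
  28  s[19:],s[18:]  1  'h'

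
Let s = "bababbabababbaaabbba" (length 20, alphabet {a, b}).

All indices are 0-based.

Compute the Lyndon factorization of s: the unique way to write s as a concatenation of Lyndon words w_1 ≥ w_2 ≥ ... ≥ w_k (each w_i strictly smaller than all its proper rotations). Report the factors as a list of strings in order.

["b", "ababb", "abababb", "aaabbb", "a"]

emit factor 1: 'b' (i=0, period=1)
emit factor 2: 'ababb' (i=1, period=5)
emit factor 3: 'abababb' (i=6, period=7)
emit factor 4: 'aaabbb' (i=13, period=6)
emit factor 5: 'a' (i=19, period=1)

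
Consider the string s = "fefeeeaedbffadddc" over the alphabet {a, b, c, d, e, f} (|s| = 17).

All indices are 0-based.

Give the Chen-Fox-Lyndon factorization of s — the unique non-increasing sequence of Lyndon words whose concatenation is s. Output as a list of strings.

emit factor 1: 'f' (i=0, period=1)
emit factor 2: 'ef' (i=1, period=2)
emit factor 3: 'e' (i=3, period=1)
emit factor 4: 'e' (i=4, period=1)
emit factor 5: 'e' (i=5, period=1)
emit factor 6: 'aedbff' (i=6, period=6)
emit factor 7: 'adddc' (i=12, period=5)

["f", "ef", "e", "e", "e", "aedbff", "adddc"]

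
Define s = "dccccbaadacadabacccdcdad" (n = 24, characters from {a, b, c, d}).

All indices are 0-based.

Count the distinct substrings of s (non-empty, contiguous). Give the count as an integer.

265

rank | idx | suffix
   0 |   6 | aadacadabacccdcdad
   1 |  13 | abacccdcdad
   2 |   9 | acadabacccdcdad
   3 |  15 | acccdcdad
   4 |  22 | ad
   5 |  11 | adabacccdcdad
   6 |   7 | adacadabacccdcdad
   7 |   5 | baadacadabacccdcdad
   8 |  14 | bacccdcdad
   9 |  10 | cadabacccdcdad
  10 |   4 | cbaadacadabacccdcdad
  11 |   3 | ccbaadacadabacccdcdad
  12 |   2 | cccbaadacadabacccdcdad
  13 |   1 | ccccbaadacadabacccdcdad
  14 |  16 | cccdcdad
  15 |  17 | ccdcdad
  16 |  20 | cdad
  17 |  18 | cdcdad
  18 |  23 | d
  19 |  12 | dabacccdcdad
  20 |   8 | dacadabacccdcdad
  21 |  21 | dad
  22 |   0 | dccccbaadacadabacccdcdad
  23 |  19 | dcdad

SA = [6, 13, 9, 15, 22, 11, 7, 5, 14, 10, 4, 3, 2, 1, 16, 17, 20, 18, 23, 12, 8, 21, 0, 19]
[i] adj suffixes → lcp
  [1] 6/13 → 1 ('a')
  [2] 13/9 → 1 ('a')
  [3] 9/15 → 2 ('ac')
  [4] 15/22 → 1 ('a')
  [5] 22/11 → 2 ('ad')
  [6] 11/7 → 3 ('ada')
  [7] 7/5 → 0 ('')
  [8] 5/14 → 2 ('ba')
  [9] 14/10 → 0 ('')
  [10] 10/4 → 1 ('c')
  [11] 4/3 → 1 ('c')
  [12] 3/2 → 2 ('cc')
  [13] 2/1 → 3 ('ccc')
  [14] 1/16 → 3 ('ccc')
  [15] 16/17 → 2 ('cc')
  [16] 17/20 → 1 ('c')
  [17] 20/18 → 2 ('cd')
  [18] 18/23 → 0 ('')
  [19] 23/12 → 1 ('d')
  [20] 12/8 → 2 ('da')
  [21] 8/21 → 2 ('da')
  [22] 21/0 → 1 ('d')
  [23] 0/19 → 2 ('dc')

n(n+1)/2 = 24·25/2 = 300
Σ LCP = 0 + 1 + 1 + 2 + 1 + 2 + 3 + 0 + 2 + 0 + 1 + 1 + 2 + 3 + 3 + 2 + 1 + 2 + 0 + 1 + 2 + 2 + 1 + 2 = 35
distinct = 300 − 35 = 265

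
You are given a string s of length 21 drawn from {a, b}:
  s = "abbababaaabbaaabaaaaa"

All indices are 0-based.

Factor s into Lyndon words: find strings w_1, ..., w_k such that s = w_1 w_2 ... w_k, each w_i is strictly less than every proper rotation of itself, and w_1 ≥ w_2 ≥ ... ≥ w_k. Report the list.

["abb", "ab", "ab", "aaabb", "aaab", "a", "a", "a", "a", "a"]

emit factor 1: 'abb' (i=0, period=3)
emit factor 2: 'ab' (i=3, period=2)
emit factor 3: 'ab' (i=5, period=2)
emit factor 4: 'aaabb' (i=7, period=5)
emit factor 5: 'aaab' (i=12, period=4)
emit factor 6: 'a' (i=16, period=1)
emit factor 7: 'a' (i=17, period=1)
emit factor 8: 'a' (i=18, period=1)
emit factor 9: 'a' (i=19, period=1)
emit factor 10: 'a' (i=20, period=1)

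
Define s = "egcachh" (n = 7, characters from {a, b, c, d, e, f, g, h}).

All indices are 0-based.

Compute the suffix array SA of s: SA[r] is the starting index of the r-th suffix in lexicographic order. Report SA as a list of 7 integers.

rank | idx | suffix
   0 |   3 | achh
   1 |   2 | cachh
   2 |   4 | chh
   3 |   0 | egcachh
   4 |   1 | gcachh
   5 |   6 | h
   6 |   5 | hh

[3, 2, 4, 0, 1, 6, 5]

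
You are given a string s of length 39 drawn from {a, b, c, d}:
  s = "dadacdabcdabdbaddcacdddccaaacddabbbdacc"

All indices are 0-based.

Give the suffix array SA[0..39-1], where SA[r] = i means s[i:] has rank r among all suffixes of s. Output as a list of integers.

sorted suffixes:
  #0 SA[0]=25  'aaacddabbbdacc'
  #1 SA[1]=26  'aacddabbbdacc'
  #2 SA[2]=31  'abbbdacc'
  #3 SA[3]=6  'abcdabdbaddcacdddccaaacddabbbdacc'
  #4 SA[4]=10  'abdbaddcacdddccaaacddabbbdacc'
  #5 SA[5]=36  'acc'
  #6 SA[6]=3  'acdabcdabdbaddcacdddccaaacddabbbdacc'
  #7 SA[7]=27  'acddabbbdacc'
  #8 SA[8]=18  'acdddccaaacddabbbdacc'
  #9 SA[9]=1  'adacdabcdabdbaddcacdddccaaacddabbbdacc'
  #10 SA[10]=14  'addcacdddccaaacddabbbdacc'
  #11 SA[11]=13  'baddcacdddccaaacddabbbdacc'
  #12 SA[12]=32  'bbbdacc'
  #13 SA[13]=33  'bbdacc'
  #14 SA[14]=7  'bcdabdbaddcacdddccaaacddabbbdacc'
  #15 SA[15]=34  'bdacc'
  #16 SA[16]=11  'bdbaddcacdddccaaacddabbbdacc'
  #17 SA[17]=38  'c'
  #18 SA[18]=24  'caaacddabbbdacc'
  #19 SA[19]=17  'cacdddccaaacddabbbdacc'
  #20 SA[20]=37  'cc'
  #21 SA[21]=23  'ccaaacddabbbdacc'
  #22 SA[22]=4  'cdabcdabdbaddcacdddccaaacddabbbdacc'
  #23 SA[23]=8  'cdabdbaddcacdddccaaacddabbbdacc'
  #24 SA[24]=28  'cddabbbdacc'
  #25 SA[25]=19  'cdddccaaacddabbbdacc'
  #26 SA[26]=30  'dabbbdacc'
  #27 SA[27]=5  'dabcdabdbaddcacdddccaaacddabbbdacc'
  #28 SA[28]=9  'dabdbaddcacdddccaaacddabbbdacc'
  #29 SA[29]=35  'dacc'
  #30 SA[30]=2  'dacdabcdabdbaddcacdddccaaacddabbbdacc'
  #31 SA[31]=0  'dadacdabcdabdbaddcacdddccaaacddabbbdacc'
  #32 SA[32]=12  'dbaddcacdddccaaacddabbbdacc'
  #33 SA[33]=16  'dcacdddccaaacddabbbdacc'
  #34 SA[34]=22  'dccaaacddabbbdacc'
  #35 SA[35]=29  'ddabbbdacc'
  #36 SA[36]=15  'ddcacdddccaaacddabbbdacc'
  #37 SA[37]=21  'ddccaaacddabbbdacc'
  #38 SA[38]=20  'dddccaaacddabbbdacc'

[25, 26, 31, 6, 10, 36, 3, 27, 18, 1, 14, 13, 32, 33, 7, 34, 11, 38, 24, 17, 37, 23, 4, 8, 28, 19, 30, 5, 9, 35, 2, 0, 12, 16, 22, 29, 15, 21, 20]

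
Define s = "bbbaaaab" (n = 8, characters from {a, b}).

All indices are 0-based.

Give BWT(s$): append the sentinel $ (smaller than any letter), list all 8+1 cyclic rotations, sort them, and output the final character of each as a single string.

rank  rotation   last
    0  $bbbaaaab  b
    1  aaaab$bbb  b
    2  aaab$bbba  a
    3  aab$bbbaa  a
    4  ab$bbbaaa  a
    5  b$bbbaaaa  a
    6  baaaab$bb  b
    7  bbaaaab$b  b
    8  bbbaaaab$  $

bbaaaabb$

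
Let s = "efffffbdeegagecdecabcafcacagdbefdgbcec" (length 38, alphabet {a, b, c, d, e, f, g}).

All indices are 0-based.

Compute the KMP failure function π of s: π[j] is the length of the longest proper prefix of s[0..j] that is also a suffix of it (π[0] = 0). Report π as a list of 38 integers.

[0, 0, 0, 0, 0, 0, 0, 0, 1, 1, 0, 0, 0, 1, 0, 0, 1, 0, 0, 0, 0, 0, 0, 0, 0, 0, 0, 0, 0, 0, 1, 2, 0, 0, 0, 0, 1, 0]

π[0] = 0
j=1 s[j]='f': π[1]=0 (border '')
j=2 s[j]='f': π[2]=0 (border '')
j=3 s[j]='f': π[3]=0 (border '')
j=4 s[j]='f': π[4]=0 (border '')
j=5 s[j]='f': π[5]=0 (border '')
j=6 s[j]='b': π[6]=0 (border '')
j=7 s[j]='d': π[7]=0 (border '')
j=8 s[j]='e': π[8]=1 (border 'e')
j=9 s[j]='e': k: 1→0; π[9]=1 (border 'e')
j=10 s[j]='g': k: 1→0; π[10]=0 (border '')
j=11 s[j]='a': π[11]=0 (border '')
j=12 s[j]='g': π[12]=0 (border '')
j=13 s[j]='e': π[13]=1 (border 'e')
j=14 s[j]='c': k: 1→0; π[14]=0 (border '')
j=15 s[j]='d': π[15]=0 (border '')
j=16 s[j]='e': π[16]=1 (border 'e')
j=17 s[j]='c': k: 1→0; π[17]=0 (border '')
j=18 s[j]='a': π[18]=0 (border '')
j=19 s[j]='b': π[19]=0 (border '')
j=20 s[j]='c': π[20]=0 (border '')
j=21 s[j]='a': π[21]=0 (border '')
j=22 s[j]='f': π[22]=0 (border '')
j=23 s[j]='c': π[23]=0 (border '')
j=24 s[j]='a': π[24]=0 (border '')
j=25 s[j]='c': π[25]=0 (border '')
j=26 s[j]='a': π[26]=0 (border '')
j=27 s[j]='g': π[27]=0 (border '')
j=28 s[j]='d': π[28]=0 (border '')
j=29 s[j]='b': π[29]=0 (border '')
j=30 s[j]='e': π[30]=1 (border 'e')
j=31 s[j]='f': π[31]=2 (border 'ef')
j=32 s[j]='d': k: 2→0; π[32]=0 (border '')
j=33 s[j]='g': π[33]=0 (border '')
j=34 s[j]='b': π[34]=0 (border '')
j=35 s[j]='c': π[35]=0 (border '')
j=36 s[j]='e': π[36]=1 (border 'e')
j=37 s[j]='c': k: 1→0; π[37]=0 (border '')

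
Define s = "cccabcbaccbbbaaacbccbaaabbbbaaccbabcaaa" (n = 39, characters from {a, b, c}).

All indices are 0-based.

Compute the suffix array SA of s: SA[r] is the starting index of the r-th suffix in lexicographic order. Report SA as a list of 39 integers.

[38, 37, 36, 21, 13, 22, 14, 28, 23, 33, 3, 15, 29, 7, 20, 12, 27, 32, 6, 11, 26, 10, 25, 24, 34, 4, 17, 35, 2, 19, 31, 5, 9, 16, 1, 18, 30, 8, 0]

rank | idx | suffix
   0 |  38 | a
   1 |  37 | aa
   2 |  36 | aaa
   3 |  21 | aaabbbbaaccbabcaaa
   4 |  13 | aaacbccbaaabbbbaaccbabcaaa
   5 |  22 | aabbbbaaccbabcaaa
   6 |  14 | aacbccbaaabbbbaaccbabcaaa
   7 |  28 | aaccbabcaaa
   8 |  23 | abbbbaaccbabcaaa
   9 |  33 | abcaaa
  10 |   3 | abcbaccbbbaaacbccbaaabbbbaaccbabcaaa
  11 |  15 | acbccbaaabbbbaaccbabcaaa
  12 |  29 | accbabcaaa
  13 |   7 | accbbbaaacbccbaaabbbbaaccbabcaaa
  14 |  20 | baaabbbbaaccbabcaaa
  15 |  12 | baaacbccbaaabbbbaaccbabcaaa
  16 |  27 | baaccbabcaaa
  17 |  32 | babcaaa
  18 |   6 | baccbbbaaacbccbaaabbbbaaccbabcaaa
  19 |  11 | bbaaacbccbaaabbbbaaccbabcaaa
  20 |  26 | bbaaccbabcaaa
  21 |  10 | bbbaaacbccbaaabbbbaaccbabcaaa
  22 |  25 | bbbaaccbabcaaa
  23 |  24 | bbbbaaccbabcaaa
  24 |  34 | bcaaa
  25 |   4 | bcbaccbbbaaacbccbaaabbbbaaccbabcaaa
  26 |  17 | bccbaaabbbbaaccbabcaaa
  27 |  35 | caaa
  28 |   2 | cabcbaccbbbaaacbccbaaabbbbaaccbabcaaa
  29 |  19 | cbaaabbbbaaccbabcaaa
  30 |  31 | cbabcaaa
  31 |   5 | cbaccbbbaaacbccbaaabbbbaaccbabcaaa
  32 |   9 | cbbbaaacbccbaaabbbbaaccbabcaaa
  33 |  16 | cbccbaaabbbbaaccbabcaaa
  34 |   1 | ccabcbaccbbbaaacbccbaaabbbbaaccbabcaaa
  35 |  18 | ccbaaabbbbaaccbabcaaa
  36 |  30 | ccbabcaaa
  37 |   8 | ccbbbaaacbccbaaabbbbaaccbabcaaa
  38 |   0 | cccabcbaccbbbaaacbccbaaabbbbaaccbabcaaa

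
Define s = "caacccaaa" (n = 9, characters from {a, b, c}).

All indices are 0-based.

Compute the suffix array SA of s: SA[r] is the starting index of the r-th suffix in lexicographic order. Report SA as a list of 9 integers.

rank | idx | suffix
   0 |   8 | a
   1 |   7 | aa
   2 |   6 | aaa
   3 |   1 | aacccaaa
   4 |   2 | acccaaa
   5 |   5 | caaa
   6 |   0 | caacccaaa
   7 |   4 | ccaaa
   8 |   3 | cccaaa

[8, 7, 6, 1, 2, 5, 0, 4, 3]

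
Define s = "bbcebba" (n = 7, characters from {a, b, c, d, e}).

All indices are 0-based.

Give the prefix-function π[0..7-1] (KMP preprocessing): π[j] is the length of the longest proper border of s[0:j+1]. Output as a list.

π[0] = 0
j=1 s[j]='b': π[1]=1 (border 'b')
j=2 s[j]='c': k: 1→0; π[2]=0 (border '')
j=3 s[j]='e': π[3]=0 (border '')
j=4 s[j]='b': π[4]=1 (border 'b')
j=5 s[j]='b': π[5]=2 (border 'bb')
j=6 s[j]='a': k: 2→1→0; π[6]=0 (border '')

[0, 1, 0, 0, 1, 2, 0]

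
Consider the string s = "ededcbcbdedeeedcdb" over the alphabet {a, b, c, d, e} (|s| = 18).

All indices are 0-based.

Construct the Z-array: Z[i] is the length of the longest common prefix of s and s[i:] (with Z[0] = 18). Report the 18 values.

[18, 0, 2, 0, 0, 0, 0, 0, 0, 3, 0, 1, 1, 2, 0, 0, 0, 0]

Z[0]=18
i=1: outside box; Z[1]=0
i=2: outside box; Z[2]=2 grow→box=[2,4)
i=3: min(r-i=1, Z[1]=0)=0; Z[3]=0
i=4: outside box; Z[4]=0
i=5: outside box; Z[5]=0
i=6: outside box; Z[6]=0
i=7: outside box; Z[7]=0
i=8: outside box; Z[8]=0
i=9: outside box; Z[9]=3 grow→box=[9,12)
i=10: min(r-i=2, Z[1]=0)=0; Z[10]=0
i=11: min(r-i=1, Z[2]=2)=1; Z[11]=1
i=12: outside box; Z[12]=1 grow→box=[12,13)
i=13: outside box; Z[13]=2 grow→box=[13,15)
i=14: min(r-i=1, Z[1]=0)=0; Z[14]=0
i=15: outside box; Z[15]=0
i=16: outside box; Z[16]=0
i=17: outside box; Z[17]=0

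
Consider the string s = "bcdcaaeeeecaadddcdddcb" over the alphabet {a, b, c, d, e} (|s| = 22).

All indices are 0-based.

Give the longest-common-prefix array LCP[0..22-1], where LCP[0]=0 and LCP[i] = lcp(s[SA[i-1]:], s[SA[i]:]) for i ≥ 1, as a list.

[0, 2, 1, 1, 0, 1, 0, 3, 1, 1, 2, 0, 2, 2, 1, 3, 2, 4, 0, 1, 2, 3]

rank | idx | suffix
   0 |  11 | aadddcdddcb
   1 |   4 | aaeeeecaadddcdddcb
   2 |  12 | adddcdddcb
   3 |   5 | aeeeecaadddcdddcb
   4 |  21 | b
   5 |   0 | bcdcaaeeeecaadddcdddcb
   6 |  10 | caadddcdddcb
   7 |   3 | caaeeeecaadddcdddcb
   8 |  20 | cb
   9 |   1 | cdcaaeeeecaadddcdddcb
  10 |  16 | cdddcb
  11 |   2 | dcaaeeeecaadddcdddcb
  12 |  19 | dcb
  13 |  15 | dcdddcb
  14 |  18 | ddcb
  15 |  14 | ddcdddcb
  16 |  17 | dddcb
  17 |  13 | dddcdddcb
  18 |   9 | ecaadddcdddcb
  19 |   8 | eecaadddcdddcb
  20 |   7 | eeecaadddcdddcb
  21 |   6 | eeeecaadddcdddcb

SA = [11, 4, 12, 5, 21, 0, 10, 3, 20, 1, 16, 2, 19, 15, 18, 14, 17, 13, 9, 8, 7, 6]
[i] adj suffixes → lcp
  [1] 11/4 → 2 ('aa')
  [2] 4/12 → 1 ('a')
  [3] 12/5 → 1 ('a')
  [4] 5/21 → 0 ('')
  [5] 21/0 → 1 ('b')
  [6] 0/10 → 0 ('')
  [7] 10/3 → 3 ('caa')
  [8] 3/20 → 1 ('c')
  [9] 20/1 → 1 ('c')
  [10] 1/16 → 2 ('cd')
  [11] 16/2 → 0 ('')
  [12] 2/19 → 2 ('dc')
  [13] 19/15 → 2 ('dc')
  [14] 15/18 → 1 ('d')
  [15] 18/14 → 3 ('ddc')
  [16] 14/17 → 2 ('dd')
  [17] 17/13 → 4 ('dddc')
  [18] 13/9 → 0 ('')
  [19] 9/8 → 1 ('e')
  [20] 8/7 → 2 ('ee')
  [21] 7/6 → 3 ('eee')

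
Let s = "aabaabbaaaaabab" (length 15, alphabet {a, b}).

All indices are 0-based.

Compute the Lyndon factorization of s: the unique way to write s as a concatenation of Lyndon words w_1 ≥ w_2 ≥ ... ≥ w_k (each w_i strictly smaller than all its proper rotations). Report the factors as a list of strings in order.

["aabaabb", "aaaaabab"]

emit factor 1: 'aabaabb' (i=0, period=7)
emit factor 2: 'aaaaabab' (i=7, period=8)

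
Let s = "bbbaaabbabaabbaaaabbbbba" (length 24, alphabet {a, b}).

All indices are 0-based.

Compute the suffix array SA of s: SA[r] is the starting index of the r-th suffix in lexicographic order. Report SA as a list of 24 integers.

rank | idx | suffix
   0 |  23 | a
   1 |  14 | aaaabbbbba
   2 |   3 | aaabbabaabbaaaabbbbba
   3 |  15 | aaabbbbba
   4 |  10 | aabbaaaabbbbba
   5 |   4 | aabbabaabbaaaabbbbba
   6 |  16 | aabbbbba
   7 |   8 | abaabbaaaabbbbba
   8 |  11 | abbaaaabbbbba
   9 |   5 | abbabaabbaaaabbbbba
  10 |  17 | abbbbba
  11 |  22 | ba
  12 |  13 | baaaabbbbba
  13 |   2 | baaabbabaabbaaaabbbbba
  14 |   9 | baabbaaaabbbbba
  15 |   7 | babaabbaaaabbbbba
  16 |  21 | bba
  17 |  12 | bbaaaabbbbba
  18 |   1 | bbaaabbabaabbaaaabbbbba
  19 |   6 | bbabaabbaaaabbbbba
  20 |  20 | bbba
  21 |   0 | bbbaaabbabaabbaaaabbbbba
  22 |  19 | bbbba
  23 |  18 | bbbbba

[23, 14, 3, 15, 10, 4, 16, 8, 11, 5, 17, 22, 13, 2, 9, 7, 21, 12, 1, 6, 20, 0, 19, 18]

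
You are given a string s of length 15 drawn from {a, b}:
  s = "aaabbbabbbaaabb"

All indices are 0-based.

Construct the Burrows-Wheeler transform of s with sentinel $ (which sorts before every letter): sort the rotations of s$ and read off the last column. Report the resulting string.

rank  rotation          last
    0  $aaabbbabbbaaabb  b
    1  aaabb$aaabbbabbb  b
    2  aaabbbabbbaaabb$  $
    3  aabb$aaabbbabbba  a
    4  aabbbabbbaaabb$a  a
    5  abb$aaabbbabbbaa  a
    6  abbbaaabb$aaabbb  b
    7  abbbabbbaaabb$aa  a
    8  b$aaabbbabbbaaab  b
    9  baaabb$aaabbbabb  b
   10  babbbaaabb$aaabb  b
   11  bb$aaabbbabbbaaa  a
   12  bbaaabb$aaabbbab  b
   13  bbabbbaaabb$aaab  b
   14  bbbaaabb$aaabbba  a
   15  bbbabbbaaabb$aaa  a

bb$aaababbbabbaa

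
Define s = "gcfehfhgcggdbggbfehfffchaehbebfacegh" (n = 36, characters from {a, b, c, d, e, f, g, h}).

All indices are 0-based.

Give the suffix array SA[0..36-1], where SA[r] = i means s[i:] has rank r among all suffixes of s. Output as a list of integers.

rank→(start, suffix):
  0 → (31, 'acegh')
  1 → (24, 'aehbebfacegh')
  2 → (27, 'bebfacegh')
  3 → (29, 'bfacegh')
  4 → (15, 'bfehfffchaehbebfacegh')
  5 → (12, 'bggbfehfffchaehbebfacegh')
  6 → (32, 'cegh')
  7 → (1, 'cfehfhgcggdbggbfehfffchaehbebfacegh')
  8 → (8, 'cggdbggbfehfffchaehbebfacegh')
  9 → (22, 'chaehbebfacegh')
  10 → (11, 'dbggbfehfffchaehbebfacegh')
  11 → (28, 'ebfacegh')
  12 → (33, 'egh')
  13 → (25, 'ehbebfacegh')
  14 → (17, 'ehfffchaehbebfacegh')
  15 → (3, 'ehfhgcggdbggbfehfffchaehbebfacegh')
  16 → (30, 'facegh')
  17 → (21, 'fchaehbebfacegh')
  18 → (16, 'fehfffchaehbebfacegh')
  19 → (2, 'fehfhgcggdbggbfehfffchaehbebfacegh')
  20 → (20, 'ffchaehbebfacegh')
  21 → (19, 'fffchaehbebfacegh')
  22 → (5, 'fhgcggdbggbfehfffchaehbebfacegh')
  23 → (14, 'gbfehfffchaehbebfacegh')
  24 → (0, 'gcfehfhgcggdbggbfehfffchaehbebfacegh')
  25 → (7, 'gcggdbggbfehfffchaehbebfacegh')
  26 → (10, 'gdbggbfehfffchaehbebfacegh')
  27 → (13, 'ggbfehfffchaehbebfacegh')
  28 → (9, 'ggdbggbfehfffchaehbebfacegh')
  29 → (34, 'gh')
  30 → (35, 'h')
  31 → (23, 'haehbebfacegh')
  32 → (26, 'hbebfacegh')
  33 → (18, 'hfffchaehbebfacegh')
  34 → (4, 'hfhgcggdbggbfehfffchaehbebfacegh')
  35 → (6, 'hgcggdbggbfehfffchaehbebfacegh')

[31, 24, 27, 29, 15, 12, 32, 1, 8, 22, 11, 28, 33, 25, 17, 3, 30, 21, 16, 2, 20, 19, 5, 14, 0, 7, 10, 13, 9, 34, 35, 23, 26, 18, 4, 6]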